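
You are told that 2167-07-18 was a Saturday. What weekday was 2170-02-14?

Day-of-year of July 18, 2167: 199.
Day-of-year of February 14, 2170: 45.
2167 has 365 days, so 365 − 199 = 166 days remain in 2167.
Full years: 2168: 366; 2169: 365. Sum = 731.
Total: 166 + 731 + 45 = 942 days.
942 mod 7 = 4, so 4 days after Saturday is Wednesday.

Wednesday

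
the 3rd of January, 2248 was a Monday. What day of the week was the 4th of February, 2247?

Count forward from the earlier date (February 4, 2247) to the later (January 3, 2248):
Day-of-year of February 4, 2247: 35.
Day-of-year of January 3, 2248: 3.
2247 has 365 days, so 365 − 35 = 330 days remain in 2247.
Total: 330 + 3 = 333 days.
333 mod 7 = 4, so 4 days before Monday is Thursday.

Thursday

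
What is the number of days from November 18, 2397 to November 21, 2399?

November 2397: 30 − 18 = 12 days remain.
Then 23 full months totalling 700 days.
November 1–21, 2399: 21 days.
Total: 12 + 700 + 21 = 733 days.

733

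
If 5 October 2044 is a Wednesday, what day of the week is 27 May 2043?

Count forward from the earlier date (May 27, 2043) to the later (October 5, 2044):
Day-of-year of May 27, 2043: 147.
Day-of-year of October 5, 2044: 279.
2043 has 365 days, so 365 − 147 = 218 days remain in 2043.
Total: 218 + 279 = 497 days.
497 is a multiple of 7, so 27 May 2043 falls on the same weekday: Wednesday.

Wednesday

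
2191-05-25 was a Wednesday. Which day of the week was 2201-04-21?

Tuesday

Day-of-year of May 25, 2191: 145.
Day-of-year of April 21, 2201: 111.
2191 has 365 days, so 365 − 145 = 220 days remain in 2191.
Full years 2192–2200: 7 common + 2 leap = 7×365 + 2×366 = 3287 days.
Total: 220 + 3287 + 111 = 3618 days.
3618 mod 7 = 6, so 6 days after Wednesday is Tuesday.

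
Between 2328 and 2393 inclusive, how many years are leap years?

17

Years divisible by 4: 2328, 2332, …, 2392 — 17 in all.
No century exceptions apply. Count: 17.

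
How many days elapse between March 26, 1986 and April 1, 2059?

Day-of-year of March 26, 1986: 85.
Day-of-year of April 1, 2059: 91.
1986 has 365 days, so 365 − 85 = 280 days remain in 1986.
Full years 1987–2058: 54 common + 18 leap = 54×365 + 18×366 = 26298 days.
Total: 280 + 26298 + 91 = 26669 days.

26669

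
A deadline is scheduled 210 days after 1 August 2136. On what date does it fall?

27 February 2137

Count 210 days after August 1, 2136:
August 2136: 31 − 1 = 30 days remain.
Then September (30), October (31), November (30), December (31), January (31): 30 + 31 + 30 + 31 + 31 = 153 days.
February 1–27, 2137: 27 days (2137 is not a leap year).
Total: 30 + 153 + 27 = 210 days.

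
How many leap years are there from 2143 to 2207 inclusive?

15

Years divisible by 4: 2144, 2148, …, 2204 — 16 in all.
Of these, 2200 is divisible by 100 but not 400, so not leap.
Leap years: 16 − 1 = 15.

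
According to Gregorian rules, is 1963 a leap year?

1963 is not a leap year.

No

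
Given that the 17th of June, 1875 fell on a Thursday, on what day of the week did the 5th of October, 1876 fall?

Thursday

June 17, 1875 → June 17, 1876: 366 days (1876 is a leap year).
June 1876: 30 − 17 = 13 days remain.
Then July (31), August (31), September (30): 31 + 31 + 30 = 92 days.
October 1–5, 1876: 5 days.
Residual: 110 days.
Total: 476 days.
476 is a multiple of 7, so the 5th of October, 1876 falls on the same weekday: Thursday.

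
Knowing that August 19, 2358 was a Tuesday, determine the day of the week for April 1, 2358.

Tuesday

Count forward from the earlier date (April 1, 2358) to the later (August 19, 2358):
April 2358: 30 − 1 = 29 days remain.
Then May (31), June (30), July (31): 31 + 30 + 31 = 92 days.
August 1–19, 2358: 19 days.
Total: 29 + 92 + 19 = 140 days.
140 is a multiple of 7, so April 1, 2358 falls on the same weekday: Tuesday.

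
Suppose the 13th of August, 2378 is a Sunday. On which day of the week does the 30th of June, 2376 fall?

Wednesday

Count forward from the earlier date (June 30, 2376) to the later (August 13, 2378):
June 30, 2376 → June 30, 2377: 365 days.
June 30, 2377 → June 30, 2378: 365 days.
June 2378: 30 − 30 = 0 days remain.
Then July (31): 31 days.
August 1–13, 2378: 13 days.
Residual: 44 days.
Total: 774 days.
774 mod 7 = 4, so 4 days before Sunday is Wednesday.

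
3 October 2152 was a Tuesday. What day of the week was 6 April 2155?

October 3, 2152 → October 3, 2153: 365 days.
October 3, 2153 → October 3, 2154: 365 days.
October 2154: 31 − 3 = 28 days remain.
Then November (30), December (31), January (31), February 2155 (28), March (31): 30 + 31 + 31 + 28 + 31 = 151 days.
April 1–6, 2155: 6 days.
Residual: 185 days.
Total: 915 days.
915 mod 7 = 5, so 5 days after Tuesday is Sunday.

Sunday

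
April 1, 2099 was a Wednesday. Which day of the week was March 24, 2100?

Day-of-year of April 1, 2099: 91.
Day-of-year of March 24, 2100: 83.
2099 has 365 days, so 365 − 91 = 274 days remain in 2099.
Total: 274 + 83 = 357 days.
357 is a multiple of 7, so March 24, 2100 falls on the same weekday: Wednesday.

Wednesday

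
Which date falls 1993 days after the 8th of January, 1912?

the 23rd of June, 1917

Count 1993 days after January 8, 1912:
January 8, 1912 → January 8, 1913: 366 days (1912 is a leap year).
January 8, 1913 → January 8, 1914: 365 days.
January 8, 1914 → January 8, 1915: 365 days.
January 8, 1915 → January 8, 1916: 365 days.
January 8, 1916 → January 8, 1917: 366 days (1916 is a leap year).
January 1917: 31 − 8 = 23 days remain.
Then February 1917 (28), March (31), April (30), May (31): 28 + 31 + 30 + 31 = 120 days.
June 1–23, 1917: 23 days.
Residual: 166 days.
Total: 1993 days.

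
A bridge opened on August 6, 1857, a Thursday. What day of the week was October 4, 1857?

Sunday

August 1857: 31 − 6 = 25 days remain.
Then September (30): 30 days.
October 1–4, 1857: 4 days.
Total: 25 + 30 + 4 = 59 days.
59 mod 7 = 3, so 3 days after Thursday is Sunday.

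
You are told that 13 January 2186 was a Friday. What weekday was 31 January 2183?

Friday

Count forward from the earlier date (January 31, 2183) to the later (January 13, 2186):
Day-of-year of January 31, 2183: 31.
Day-of-year of January 13, 2186: 13.
2183 has 365 days, so 365 − 31 = 334 days remain in 2183.
Full years: 2184: 366; 2185: 365. Sum = 731.
Total: 334 + 731 + 13 = 1078 days.
1078 is a multiple of 7, so 31 January 2183 falls on the same weekday: Friday.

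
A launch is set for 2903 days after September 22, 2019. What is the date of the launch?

September 3, 2027

Count 2903 days after September 22, 2019:
Day-of-year of September 22, 2019: 265.
Day-of-year of September 3, 2027: 246.
2019 has 365 days, so 365 − 265 = 100 days remain in 2019.
Full years 2020–2026: 5 common + 2 leap = 5×365 + 2×366 = 2557 days.
Total: 100 + 2557 + 246 = 2903 days.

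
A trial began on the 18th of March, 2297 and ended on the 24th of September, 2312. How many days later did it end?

From March 18, 2297 to March 18, 2312: 15 years, of which 3 contain a Feb 29 — 12×365 + 3×366 = 5478 days.
(2300 is not a leap year (divisible by 100 but not 400).)
March 2312: 31 − 18 = 13 days remain.
Then April (30), May (31), June (30), July (31), August (31): 30 + 31 + 30 + 31 + 31 = 153 days.
September 1–24, 2312: 24 days.
Residual: 190 days.
Total: 5668 days.

5668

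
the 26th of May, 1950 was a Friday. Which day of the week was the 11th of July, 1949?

Count forward from the earlier date (July 11, 1949) to the later (May 26, 1950):
Day-of-year of July 11, 1949: 192.
Day-of-year of May 26, 1950: 146.
1949 has 365 days, so 365 − 192 = 173 days remain in 1949.
Total: 173 + 146 = 319 days.
319 mod 7 = 4, so 4 days before Friday is Monday.

Monday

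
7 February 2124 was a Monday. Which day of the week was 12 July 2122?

Count forward from the earlier date (July 12, 2122) to the later (February 7, 2124):
Day-of-year of July 12, 2122: 193.
Day-of-year of February 7, 2124: 38.
2122 has 365 days, so 365 − 193 = 172 days remain in 2122.
Full years: 2123: 365. Sum = 365.
Total: 172 + 365 + 38 = 575 days.
575 mod 7 = 1, so 1 day before Monday is Sunday.

Sunday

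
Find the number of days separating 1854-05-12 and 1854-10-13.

154

May 1854: 31 − 12 = 19 days remain.
Then June (30), July (31), August (31), September (30): 30 + 31 + 31 + 30 = 122 days.
October 1–13, 1854: 13 days.
Total: 19 + 122 + 13 = 154 days.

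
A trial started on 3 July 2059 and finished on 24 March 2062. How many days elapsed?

July 3, 2059 → July 3, 2060: 366 days (2060 is a leap year).
July 3, 2060 → July 3, 2061: 365 days.
July 2061: 31 − 3 = 28 days remain.
Then August (31), September (30), October (31), November (30), December (31), January (31), February 2062 (28): 31 + 30 + 31 + 30 + 31 + 31 + 28 = 212 days.
March 1–24, 2062: 24 days.
Residual: 264 days.
Total: 995 days.

995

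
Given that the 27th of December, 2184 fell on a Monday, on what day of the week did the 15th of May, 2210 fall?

From December 27, 2184 to December 27, 2209: 25 years, of which 5 contain a Feb 29 — 20×365 + 5×366 = 9130 days.
(2200 is not a leap year (divisible by 100 but not 400).)
December 2209: 31 − 27 = 4 days remain.
Then January (31), February 2210 (28), March (31), April (30): 31 + 28 + 31 + 30 = 120 days.
May 1–15, 2210: 15 days.
Residual: 139 days.
Total: 9269 days.
9269 mod 7 = 1, so 1 day after Monday is Tuesday.

Tuesday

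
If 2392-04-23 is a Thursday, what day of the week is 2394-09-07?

April 2392: 30 − 23 = 7 days remain.
Then 28 full months totalling 853 days.
September 1–7, 2394: 7 days.
Total: 7 + 853 + 7 = 867 days.
867 mod 7 = 6, so 6 days after Thursday is Wednesday.

Wednesday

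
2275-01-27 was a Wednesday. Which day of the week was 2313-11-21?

Friday

Day-of-year of January 27, 2275: 27.
Day-of-year of November 21, 2313: 325.
2275 has 365 days, so 365 − 27 = 338 days remain in 2275.
Full years 2276–2312: 28 common + 9 leap = 28×365 + 9×366 = 13514 days.
Total: 338 + 13514 + 325 = 14177 days.
14177 mod 7 = 2, so 2 days after Wednesday is Friday.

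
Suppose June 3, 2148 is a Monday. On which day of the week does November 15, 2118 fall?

Tuesday

Count forward from the earlier date (November 15, 2118) to the later (June 3, 2148):
From November 15, 2118 to November 15, 2147: 29 years, of which 7 contain a Feb 29 — 22×365 + 7×366 = 10592 days.
November 2147: 30 − 15 = 15 days remain.
Then December (31), January (31), February 2148 (29), March (31), April (30), May (31): 31 + 31 + 29 + 31 + 30 + 31 = 183 days.
June 1–3, 2148: 3 days.
Residual: 201 days.
Total: 10793 days.
10793 mod 7 = 6, so 6 days before Monday is Tuesday.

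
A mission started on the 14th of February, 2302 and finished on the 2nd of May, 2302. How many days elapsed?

February 2302: 28 − 14 = 14 days remain (2302 is not a leap year, so February has 28 days).
Then March (31), April (30): 31 + 30 = 61 days.
May 1–2, 2302: 2 days.
Total: 14 + 61 + 2 = 77 days.

77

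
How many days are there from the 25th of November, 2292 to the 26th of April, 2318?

9282

From November 25, 2292 to November 25, 2317: 25 years, of which 5 contain a Feb 29 — 20×365 + 5×366 = 9130 days.
(2300 is not a leap year (divisible by 100 but not 400).)
November 2317: 30 − 25 = 5 days remain.
Then December (31), January (31), February 2318 (28), March (31): 31 + 31 + 28 + 31 = 121 days.
April 1–26, 2318: 26 days.
Residual: 152 days.
Total: 9282 days.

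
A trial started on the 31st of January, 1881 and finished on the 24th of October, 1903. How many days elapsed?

8300

Day-of-year of January 31, 1881: 31.
Day-of-year of October 24, 1903: 297.
1881 has 365 days, so 365 − 31 = 334 days remain in 1881.
Full years 1882–1902: 17 common + 4 leap = 17×365 + 4×366 = 7669 days.
Total: 334 + 7669 + 297 = 8300 days.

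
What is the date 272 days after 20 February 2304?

18 November 2304

Count 272 days after February 20, 2304:
February 2304: 29 − 20 = 9 days remain (2304 is a leap year, so February has 29 days).
Then March (31), April (30), May (31), June (30), July (31), August (31), September (30), October (31): 31 + 30 + 31 + 30 + 31 + 31 + 30 + 31 = 245 days.
November 1–18, 2304: 18 days.
Total: 9 + 245 + 18 = 272 days.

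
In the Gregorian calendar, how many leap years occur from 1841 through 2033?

47

Years divisible by 4: 1844, 1848, …, 2032 — 48 in all.
Of these, 1900 is divisible by 100 but not 400, so not leap.
2000 is divisible by 400, so still leap.
Leap years: 48 − 1 = 47.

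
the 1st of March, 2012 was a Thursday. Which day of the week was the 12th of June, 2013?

Wednesday

Day-of-year of March 1, 2012: 61.
Day-of-year of June 12, 2013: 163.
2012 has 366 days, so 366 − 61 = 305 days remain in 2012.
Total: 305 + 163 = 468 days.
468 mod 7 = 6, so 6 days after Thursday is Wednesday.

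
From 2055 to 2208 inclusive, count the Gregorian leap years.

37

Years divisible by 4: 2056, 2060, …, 2208 — 39 in all.
Of these, 2100, 2200 are divisible by 100 but not 400, so not leap.
Leap years: 39 − 2 = 37.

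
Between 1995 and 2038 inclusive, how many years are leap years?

11

Years divisible by 4 in [1995, 2038]: 1996, 2000, 2004, 2008, 2012, 2016, 2020, 2024, 2028, 2032, 2036.
2000 is divisible by 400, so still leap.
No century exceptions apply. Count: 11.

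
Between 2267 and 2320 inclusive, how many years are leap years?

Years divisible by 4: 2268, 2272, …, 2320 — 14 in all.
Of these, 2300 is divisible by 100 but not 400, so not leap.
Leap years: 14 − 1 = 13.

13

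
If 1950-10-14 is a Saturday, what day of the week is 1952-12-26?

Day-of-year of October 14, 1950: 287.
Day-of-year of December 26, 1952: 361.
1950 has 365 days, so 365 − 287 = 78 days remain in 1950.
Full years: 1951: 365. Sum = 365.
Total: 78 + 365 + 361 = 804 days.
804 mod 7 = 6, so 6 days after Saturday is Friday.

Friday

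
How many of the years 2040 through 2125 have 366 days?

21

Years divisible by 4: 2040, 2044, …, 2124 — 22 in all.
Of these, 2100 is divisible by 100 but not 400, so not leap.
Leap years: 22 − 1 = 21.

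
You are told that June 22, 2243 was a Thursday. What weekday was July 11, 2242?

Count forward from the earlier date (July 11, 2242) to the later (June 22, 2243):
Day-of-year of July 11, 2242: 192.
Day-of-year of June 22, 2243: 173.
2242 has 365 days, so 365 − 192 = 173 days remain in 2242.
Total: 173 + 173 = 346 days.
346 mod 7 = 3, so 3 days before Thursday is Monday.

Monday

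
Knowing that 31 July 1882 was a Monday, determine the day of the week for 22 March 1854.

Count forward from the earlier date (March 22, 1854) to the later (July 31, 1882):
From March 22, 1854 to March 22, 1882: 28 years, of which 7 contain a Feb 29 — 21×365 + 7×366 = 10227 days.
March 1882: 31 − 22 = 9 days remain.
Then April (30), May (31), June (30): 30 + 31 + 30 = 91 days.
July 1–31, 1882: 31 days.
Residual: 131 days.
Total: 10358 days.
10358 mod 7 = 5, so 5 days before Monday is Wednesday.

Wednesday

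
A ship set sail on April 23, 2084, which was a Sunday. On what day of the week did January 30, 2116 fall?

Day-of-year of April 23, 2084: 114.
Day-of-year of January 30, 2116: 30.
2084 has 366 days, so 366 − 114 = 252 days remain in 2084.
Full years 2085–2115: 25 common + 6 leap = 25×365 + 6×366 = 11321 days.
Total: 252 + 11321 + 30 = 11603 days.
11603 mod 7 = 4, so 4 days after Sunday is Thursday.

Thursday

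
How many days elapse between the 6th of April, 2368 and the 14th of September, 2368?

April 2368: 30 − 6 = 24 days remain.
Then May (31), June (30), July (31), August (31): 31 + 30 + 31 + 31 = 123 days.
September 1–14, 2368: 14 days.
Total: 24 + 123 + 14 = 161 days.

161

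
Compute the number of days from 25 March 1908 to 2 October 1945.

13705

Day-of-year of March 25, 1908: 85.
Day-of-year of October 2, 1945: 275.
1908 has 366 days, so 366 − 85 = 281 days remain in 1908.
Full years 1909–1944: 27 common + 9 leap = 27×365 + 9×366 = 13149 days.
Total: 281 + 13149 + 275 = 13705 days.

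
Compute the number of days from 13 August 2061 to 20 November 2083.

From August 13, 2061 to August 13, 2083: 22 years, of which 5 contain a Feb 29 — 17×365 + 5×366 = 8035 days.
August 2083: 31 − 13 = 18 days remain.
Then September (30), October (31): 30 + 31 = 61 days.
November 1–20, 2083: 20 days.
Residual: 99 days.
Total: 8134 days.

8134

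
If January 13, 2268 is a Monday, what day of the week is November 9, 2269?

January 2268: 31 − 13 = 18 days remain.
Then 21 full months totalling 639 days.
November 1–9, 2269: 9 days.
Total: 18 + 639 + 9 = 666 days.
666 mod 7 = 1, so 1 day after Monday is Tuesday.

Tuesday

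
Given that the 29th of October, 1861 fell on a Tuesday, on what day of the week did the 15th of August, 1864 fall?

Monday

October 29, 1861 → October 29, 1862: 365 days.
October 29, 1862 → October 29, 1863: 365 days.
October 1863: 31 − 29 = 2 days remain.
Then 9 full months totalling 274 days.
August 1–15, 1864: 15 days.
Residual: 291 days.
Total: 1021 days.
1021 mod 7 = 6, so 6 days after Tuesday is Monday.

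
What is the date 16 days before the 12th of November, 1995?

the 27th of October, 1995

Count 16 days before November 12, 1995:
October 1995: 31 − 27 = 4 days remain.
November 1–12, 1995: 12 days.
Total: 4 + 12 = 16 days.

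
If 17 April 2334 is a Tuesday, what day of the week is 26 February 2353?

Thursday

From April 17, 2334 to April 17, 2352: 18 years, of which 5 contain a Feb 29 — 13×365 + 5×366 = 6575 days.
April 2352: 30 − 17 = 13 days remain.
Then 9 full months totalling 276 days.
February 1–26, 2353: 26 days (2353 is not a leap year).
Residual: 315 days.
Total: 6890 days.
6890 mod 7 = 2, so 2 days after Tuesday is Thursday.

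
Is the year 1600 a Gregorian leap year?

1600 is a leap year (divisible by 400).

Yes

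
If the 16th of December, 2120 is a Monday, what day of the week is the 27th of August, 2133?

Thursday

From December 16, 2120 to December 16, 2132: 12 years, of which 3 contain a Feb 29 — 9×365 + 3×366 = 4383 days.
December 2132: 31 − 16 = 15 days remain.
Then January (31), February 2133 (28), March (31), April (30), May (31), June (30), July (31): 31 + 28 + 31 + 30 + 31 + 30 + 31 = 212 days.
August 1–27, 2133: 27 days.
Residual: 254 days.
Total: 4637 days.
4637 mod 7 = 3, so 3 days after Monday is Thursday.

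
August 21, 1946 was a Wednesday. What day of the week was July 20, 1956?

From August 21, 1946 to August 21, 1955: 9 years, of which 2 contain a Feb 29 — 7×365 + 2×366 = 3287 days.
August 1955: 31 − 21 = 10 days remain.
Then 10 full months totalling 304 days.
July 1–20, 1956: 20 days.
Residual: 334 days.
Total: 3621 days.
3621 mod 7 = 2, so 2 days after Wednesday is Friday.

Friday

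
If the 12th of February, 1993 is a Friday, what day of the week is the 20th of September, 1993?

Monday

February 1993: 28 − 12 = 16 days remain (1993 is not a leap year, so February has 28 days).
Then March (31), April (30), May (31), June (30), July (31), August (31): 31 + 30 + 31 + 30 + 31 + 31 = 184 days.
September 1–20, 1993: 20 days.
Total: 16 + 184 + 20 = 220 days.
220 mod 7 = 3, so 3 days after Friday is Monday.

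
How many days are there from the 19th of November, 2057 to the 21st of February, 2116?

21277

Day-of-year of November 19, 2057: 323.
Day-of-year of February 21, 2116: 52.
2057 has 365 days, so 365 − 323 = 42 days remain in 2057.
Full years 2058–2115: 45 common + 13 leap = 45×365 + 13×366 = 21183 days.
Total: 42 + 21183 + 52 = 21277 days.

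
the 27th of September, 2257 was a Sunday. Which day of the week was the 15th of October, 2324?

Day-of-year of September 27, 2257: 270.
Day-of-year of October 15, 2324: 289.
2257 has 365 days, so 365 − 270 = 95 days remain in 2257.
Full years 2258–2323: 51 common + 15 leap = 51×365 + 15×366 = 24105 days.
Total: 95 + 24105 + 289 = 24489 days.
24489 mod 7 = 3, so 3 days after Sunday is Wednesday.

Wednesday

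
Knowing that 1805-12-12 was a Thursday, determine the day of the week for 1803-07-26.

Tuesday

Count forward from the earlier date (July 26, 1803) to the later (December 12, 1805):
Day-of-year of July 26, 1803: 207.
Day-of-year of December 12, 1805: 346.
1803 has 365 days, so 365 − 207 = 158 days remain in 1803.
Full years: 1804: 366. Sum = 366.
Total: 158 + 366 + 346 = 870 days.
870 mod 7 = 2, so 2 days before Thursday is Tuesday.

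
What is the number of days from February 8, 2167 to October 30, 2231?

23639

Day-of-year of February 8, 2167: 39.
Day-of-year of October 30, 2231: 303.
2167 has 365 days, so 365 − 39 = 326 days remain in 2167.
Full years 2168–2230: 48 common + 15 leap = 48×365 + 15×366 = 23010 days.
Total: 326 + 23010 + 303 = 23639 days.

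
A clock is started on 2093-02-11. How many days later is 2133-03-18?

From February 11, 2093 to February 11, 2133: 40 years, of which 9 contain a Feb 29 — 31×365 + 9×366 = 14609 days.
(2100 is not a leap year (divisible by 100 but not 400).)
February 2133: 28 − 11 = 17 days remain (2133 is not a leap year, so February has 28 days).
March 1–18, 2133: 18 days.
Residual: 35 days.
Total: 14644 days.

14644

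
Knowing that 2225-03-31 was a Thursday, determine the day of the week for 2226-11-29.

Wednesday

March 31, 2225 → March 31, 2226: 365 days.
March 2226: 31 − 31 = 0 days remain.
Then April (30), May (31), June (30), July (31), August (31), September (30), October (31): 30 + 31 + 30 + 31 + 31 + 30 + 31 = 214 days.
November 1–29, 2226: 29 days.
Residual: 243 days.
Total: 608 days.
608 mod 7 = 6, so 6 days after Thursday is Wednesday.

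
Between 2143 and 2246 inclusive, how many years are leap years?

25

Years divisible by 4: 2144, 2148, …, 2244 — 26 in all.
Of these, 2200 is divisible by 100 but not 400, so not leap.
Leap years: 26 − 1 = 25.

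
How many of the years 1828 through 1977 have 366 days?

Years divisible by 4: 1828, 1832, …, 1976 — 38 in all.
Of these, 1900 is divisible by 100 but not 400, so not leap.
Leap years: 38 − 1 = 37.

37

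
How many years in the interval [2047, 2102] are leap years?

Years divisible by 4: 2048, 2052, …, 2100 — 14 in all.
Of these, 2100 is divisible by 100 but not 400, so not leap.
Leap years: 14 − 1 = 13.

13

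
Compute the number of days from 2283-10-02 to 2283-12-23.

October 2283: 31 − 2 = 29 days remain.
Then November (30): 30 days.
December 1–23, 2283: 23 days.
Total: 29 + 30 + 23 = 82 days.

82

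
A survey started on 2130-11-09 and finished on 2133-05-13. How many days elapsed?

Day-of-year of November 9, 2130: 313.
Day-of-year of May 13, 2133: 133.
2130 has 365 days, so 365 − 313 = 52 days remain in 2130.
Full years: 2131: 365; 2132: 366. Sum = 731.
Total: 52 + 731 + 133 = 916 days.

916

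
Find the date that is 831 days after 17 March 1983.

25 June 1985

Count 831 days after March 17, 1983:
Day-of-year of March 17, 1983: 76.
Day-of-year of June 25, 1985: 176.
1983 has 365 days, so 365 − 76 = 289 days remain in 1983.
Full years: 1984: 366. Sum = 366.
Total: 289 + 366 + 176 = 831 days.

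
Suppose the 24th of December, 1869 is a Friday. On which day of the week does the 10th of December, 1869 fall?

Friday

Count forward from the earlier date (December 10, 1869) to the later (December 24, 1869):
Within December 1869: 24 − 10 = 14 days.
14 is a multiple of 7, so the 10th of December, 1869 falls on the same weekday: Friday.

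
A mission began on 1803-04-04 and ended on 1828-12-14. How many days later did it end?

Day-of-year of April 4, 1803: 94.
Day-of-year of December 14, 1828: 349.
1803 has 365 days, so 365 − 94 = 271 days remain in 1803.
Full years 1804–1827: 18 common + 6 leap = 18×365 + 6×366 = 8766 days.
Total: 271 + 8766 + 349 = 9386 days.

9386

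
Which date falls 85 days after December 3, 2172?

February 26, 2173

Count 85 days after December 3, 2172:
December 2172: 31 − 3 = 28 days remain.
Then January (31): 31 days.
February 1–26, 2173: 26 days (2173 is not a leap year).
Total: 28 + 31 + 26 = 85 days.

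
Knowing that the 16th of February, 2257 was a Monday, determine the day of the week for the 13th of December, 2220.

Wednesday

Count forward from the earlier date (December 13, 2220) to the later (February 16, 2257):
From December 13, 2220 to December 13, 2256: 36 years, of which 9 contain a Feb 29 — 27×365 + 9×366 = 13149 days.
December 2256: 31 − 13 = 18 days remain.
Then January (31): 31 days.
February 1–16, 2257: 16 days (2257 is not a leap year).
Residual: 65 days.
Total: 13214 days.
13214 mod 7 = 5, so 5 days before Monday is Wednesday.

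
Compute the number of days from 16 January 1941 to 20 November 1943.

1038

January 16, 1941 → January 16, 1942: 365 days.
January 16, 1942 → January 16, 1943: 365 days.
January 1943: 31 − 16 = 15 days remain.
Then 9 full months totalling 273 days.
November 1–20, 1943: 20 days.
Residual: 308 days.
Total: 1038 days.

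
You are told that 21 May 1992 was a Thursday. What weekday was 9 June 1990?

Count forward from the earlier date (June 9, 1990) to the later (May 21, 1992):
June 9, 1990 → June 9, 1991: 365 days.
June 1991: 30 − 9 = 21 days remain.
Then 10 full months totalling 305 days.
May 1–21, 1992: 21 days.
Residual: 347 days.
Total: 712 days.
712 mod 7 = 5, so 5 days before Thursday is Saturday.

Saturday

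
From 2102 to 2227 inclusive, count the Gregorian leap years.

30

Years divisible by 4: 2104, 2108, …, 2224 — 31 in all.
Of these, 2200 is divisible by 100 but not 400, so not leap.
Leap years: 31 − 1 = 30.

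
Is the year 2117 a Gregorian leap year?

2117 is not a leap year.

No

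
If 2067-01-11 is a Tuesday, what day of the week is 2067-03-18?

January 2067: 31 − 11 = 20 days remain.
Then February 2067 (28): 28 days.
March 1–18, 2067: 18 days.
Total: 20 + 28 + 18 = 66 days.
66 mod 7 = 3, so 3 days after Tuesday is Friday.

Friday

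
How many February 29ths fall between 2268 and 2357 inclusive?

Years divisible by 4: 2268, 2272, …, 2356 — 23 in all.
Of these, 2300 is divisible by 100 but not 400, so not leap.
Leap years: 23 − 1 = 22.

22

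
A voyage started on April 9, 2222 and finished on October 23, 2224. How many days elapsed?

April 2222: 30 − 9 = 21 days remain.
Then 29 full months totalling 884 days.
October 1–23, 2224: 23 days.
Total: 21 + 884 + 23 = 928 days.

928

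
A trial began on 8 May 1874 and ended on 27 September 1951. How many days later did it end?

From May 8, 1874 to May 8, 1951: 77 years, of which 18 contain a Feb 29 — 59×365 + 18×366 = 28123 days.
(1900 is not a leap year (divisible by 100 but not 400).)
May 1951: 31 − 8 = 23 days remain.
Then June (30), July (31), August (31): 30 + 31 + 31 = 92 days.
September 1–27, 1951: 27 days.
Residual: 142 days.
Total: 28265 days.

28265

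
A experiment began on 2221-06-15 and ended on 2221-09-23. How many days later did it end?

June 2221: 30 − 15 = 15 days remain.
Then July (31), August (31): 31 + 31 = 62 days.
September 1–23, 2221: 23 days.
Total: 15 + 62 + 23 = 100 days.

100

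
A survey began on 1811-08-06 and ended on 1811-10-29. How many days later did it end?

84

August 1811: 31 − 6 = 25 days remain.
Then September (30): 30 days.
October 1–29, 1811: 29 days.
Total: 25 + 30 + 29 = 84 days.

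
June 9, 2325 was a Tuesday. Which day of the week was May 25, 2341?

Day-of-year of June 9, 2325: 160.
Day-of-year of May 25, 2341: 145.
2325 has 365 days, so 365 − 160 = 205 days remain in 2325.
Full years 2326–2340: 11 common + 4 leap = 11×365 + 4×366 = 5479 days.
Total: 205 + 5479 + 145 = 5829 days.
5829 mod 7 = 5, so 5 days after Tuesday is Sunday.

Sunday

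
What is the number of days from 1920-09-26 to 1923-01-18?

844

Day-of-year of September 26, 1920: 270.
Day-of-year of January 18, 1923: 18.
1920 has 366 days, so 366 − 270 = 96 days remain in 1920.
Full years: 1921: 365; 1922: 365. Sum = 730.
Total: 96 + 730 + 18 = 844 days.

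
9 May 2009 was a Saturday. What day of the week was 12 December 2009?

Saturday

May 2009: 31 − 9 = 22 days remain.
Then June (30), July (31), August (31), September (30), October (31), November (30): 30 + 31 + 31 + 30 + 31 + 30 = 183 days.
December 1–12, 2009: 12 days.
Total: 22 + 183 + 12 = 217 days.
217 is a multiple of 7, so 12 December 2009 falls on the same weekday: Saturday.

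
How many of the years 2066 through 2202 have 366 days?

Years divisible by 4: 2068, 2072, …, 2200 — 34 in all.
Of these, 2100, 2200 are divisible by 100 but not 400, so not leap.
Leap years: 34 − 2 = 32.

32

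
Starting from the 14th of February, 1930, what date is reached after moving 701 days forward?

the 16th of January, 1932

Count 701 days after February 14, 1930:
February 1930: 28 − 14 = 14 days remain (1930 is not a leap year, so February has 28 days).
Then 22 full months totalling 671 days.
January 1–16, 1932: 16 days.
Total: 14 + 671 + 16 = 701 days.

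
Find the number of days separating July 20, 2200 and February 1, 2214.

Day-of-year of July 20, 2200: 201.
Day-of-year of February 1, 2214: 32.
2200 has 365 days, so 365 − 201 = 164 days remain in 2200.
Full years 2201–2213: 10 common + 3 leap = 10×365 + 3×366 = 4748 days.
Total: 164 + 4748 + 32 = 4944 days.

4944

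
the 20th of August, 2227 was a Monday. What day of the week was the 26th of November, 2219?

Count forward from the earlier date (November 26, 2219) to the later (August 20, 2227):
From November 26, 2219 to November 26, 2226: 7 years, of which 2 contain a Feb 29 — 5×365 + 2×366 = 2557 days.
November 2226: 30 − 26 = 4 days remain.
Then December (31), January (31), February 2227 (28), March (31), April (30), May (31), June (30), July (31): 31 + 31 + 28 + 31 + 30 + 31 + 30 + 31 = 243 days.
August 1–20, 2227: 20 days.
Residual: 267 days.
Total: 2824 days.
2824 mod 7 = 3, so 3 days before Monday is Friday.

Friday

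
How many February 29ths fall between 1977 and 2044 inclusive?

17

Years divisible by 4: 1980, 1984, …, 2044 — 17 in all.
2000 is divisible by 400, so still leap.
No century exceptions apply. Count: 17.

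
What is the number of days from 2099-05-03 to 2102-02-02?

1005

May 3, 2099 → May 3, 2100: 365 days (2100 is not a leap year (divisible by 100 but not 400)).
May 3, 2100 → May 3, 2101: 365 days.
May 2101: 31 − 3 = 28 days remain.
Then June (30), July (31), August (31), September (30), October (31), November (30), December (31), January (31): 30 + 31 + 31 + 30 + 31 + 30 + 31 + 31 = 245 days.
February 1–2, 2102: 2 days (2102 is not a leap year).
Residual: 275 days.
Total: 1005 days.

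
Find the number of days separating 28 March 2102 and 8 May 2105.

1137

March 28, 2102 → March 28, 2103: 365 days.
March 28, 2103 → March 28, 2104: 366 days (2104 is a leap year).
March 28, 2104 → March 28, 2105: 365 days.
March 2105: 31 − 28 = 3 days remain.
Then April (30): 30 days.
May 1–8, 2105: 8 days.
Residual: 41 days.
Total: 1137 days.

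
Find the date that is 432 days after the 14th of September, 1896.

the 20th of November, 1897

Count 432 days after September 14, 1896:
September 14, 1896 → September 14, 1897: 365 days.
September 1897: 30 − 14 = 16 days remain.
Then October (31): 31 days.
November 1–20, 1897: 20 days.
Residual: 67 days.
Total: 432 days.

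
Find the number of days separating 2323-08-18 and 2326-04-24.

Day-of-year of August 18, 2323: 230.
Day-of-year of April 24, 2326: 114.
2323 has 365 days, so 365 − 230 = 135 days remain in 2323.
Full years: 2324: 366; 2325: 365. Sum = 731.
Total: 135 + 731 + 114 = 980 days.

980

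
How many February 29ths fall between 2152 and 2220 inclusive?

17

Years divisible by 4: 2152, 2156, …, 2220 — 18 in all.
Of these, 2200 is divisible by 100 but not 400, so not leap.
Leap years: 18 − 1 = 17.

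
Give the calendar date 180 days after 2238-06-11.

2238-12-08

Count 180 days after June 11, 2238:
June 2238: 30 − 11 = 19 days remain.
Then July (31), August (31), September (30), October (31), November (30): 31 + 31 + 30 + 31 + 30 = 153 days.
December 1–8, 2238: 8 days.
Total: 19 + 153 + 8 = 180 days.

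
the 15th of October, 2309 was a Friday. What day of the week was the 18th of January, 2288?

Wednesday

Count forward from the earlier date (January 18, 2288) to the later (October 15, 2309):
From January 18, 2288 to January 18, 2309: 21 years, of which 5 contain a Feb 29 — 16×365 + 5×366 = 7670 days.
(2300 is not a leap year (divisible by 100 but not 400).)
January 2309: 31 − 18 = 13 days remain.
Then February 2309 (28), March (31), April (30), May (31), June (30), July (31), August (31), September (30): 28 + 31 + 30 + 31 + 30 + 31 + 31 + 30 = 242 days.
October 1–15, 2309: 15 days.
Residual: 270 days.
Total: 7940 days.
7940 mod 7 = 2, so 2 days before Friday is Wednesday.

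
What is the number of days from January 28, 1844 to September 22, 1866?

From January 28, 1844 to January 28, 1866: 22 years, of which 6 contain a Feb 29 — 16×365 + 6×366 = 8036 days.
January 1866: 31 − 28 = 3 days remain.
Then February 1866 (28), March (31), April (30), May (31), June (30), July (31), August (31): 28 + 31 + 30 + 31 + 30 + 31 + 31 = 212 days.
September 1–22, 1866: 22 days.
Residual: 237 days.
Total: 8273 days.

8273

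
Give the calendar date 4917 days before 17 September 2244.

2 April 2231

Count 4917 days before September 17, 2244:
Day-of-year of April 2, 2231: 92.
Day-of-year of September 17, 2244: 261.
2231 has 365 days, so 365 − 92 = 273 days remain in 2231.
Full years 2232–2243: 9 common + 3 leap = 9×365 + 3×366 = 4383 days.
Total: 273 + 4383 + 261 = 4917 days.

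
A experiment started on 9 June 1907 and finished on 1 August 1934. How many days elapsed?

Day-of-year of June 9, 1907: 160.
Day-of-year of August 1, 1934: 213.
1907 has 365 days, so 365 − 160 = 205 days remain in 1907.
Full years 1908–1933: 19 common + 7 leap = 19×365 + 7×366 = 9497 days.
Total: 205 + 9497 + 213 = 9915 days.

9915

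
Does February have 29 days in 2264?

Yes

2264 is a leap year.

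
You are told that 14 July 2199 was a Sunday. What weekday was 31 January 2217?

Friday

From July 14, 2199 to July 14, 2216: 17 years, of which 4 contain a Feb 29 — 13×365 + 4×366 = 6209 days.
(2200 is not a leap year (divisible by 100 but not 400).)
July 2216: 31 − 14 = 17 days remain.
Then August (31), September (30), October (31), November (30), December (31): 31 + 30 + 31 + 30 + 31 = 153 days.
January 1–31, 2217: 31 days.
Residual: 201 days.
Total: 6410 days.
6410 mod 7 = 5, so 5 days after Sunday is Friday.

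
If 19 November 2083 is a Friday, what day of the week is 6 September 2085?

Thursday

November 19, 2083 → November 19, 2084: 366 days (2084 is a leap year).
November 2084: 30 − 19 = 11 days remain.
Then 9 full months totalling 274 days.
September 1–6, 2085: 6 days.
Residual: 291 days.
Total: 657 days.
657 mod 7 = 6, so 6 days after Friday is Thursday.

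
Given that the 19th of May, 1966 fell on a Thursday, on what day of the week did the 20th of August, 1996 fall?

Day-of-year of May 19, 1966: 139.
Day-of-year of August 20, 1996: 233.
1966 has 365 days, so 365 − 139 = 226 days remain in 1966.
Full years 1967–1995: 22 common + 7 leap = 22×365 + 7×366 = 10592 days.
Total: 226 + 10592 + 233 = 11051 days.
11051 mod 7 = 5, so 5 days after Thursday is Tuesday.

Tuesday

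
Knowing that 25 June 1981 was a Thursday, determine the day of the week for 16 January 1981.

Count forward from the earlier date (January 16, 1981) to the later (June 25, 1981):
January 1981: 31 − 16 = 15 days remain.
Then February 1981 (28), March (31), April (30), May (31): 28 + 31 + 30 + 31 = 120 days.
June 1–25, 1981: 25 days.
Total: 15 + 120 + 25 = 160 days.
160 mod 7 = 6, so 6 days before Thursday is Friday.

Friday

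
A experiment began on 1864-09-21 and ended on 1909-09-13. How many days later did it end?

From September 21, 1864 to September 21, 1908: 44 years, of which 10 contain a Feb 29 — 34×365 + 10×366 = 16070 days.
(1900 is not a leap year (divisible by 100 but not 400).)
September 1908: 30 − 21 = 9 days remain.
Then 11 full months totalling 335 days.
September 1–13, 1909: 13 days.
Residual: 357 days.
Total: 16427 days.

16427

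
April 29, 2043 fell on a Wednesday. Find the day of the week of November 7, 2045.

Tuesday

Day-of-year of April 29, 2043: 119.
Day-of-year of November 7, 2045: 311.
2043 has 365 days, so 365 − 119 = 246 days remain in 2043.
Full years: 2044: 366. Sum = 366.
Total: 246 + 366 + 311 = 923 days.
923 mod 7 = 6, so 6 days after Wednesday is Tuesday.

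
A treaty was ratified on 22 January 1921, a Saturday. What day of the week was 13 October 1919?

Count forward from the earlier date (October 13, 1919) to the later (January 22, 1921):
October 13, 1919 → October 13, 1920: 366 days (1920 is a leap year).
October 1920: 31 − 13 = 18 days remain.
Then November (30), December (31): 30 + 31 = 61 days.
January 1–22, 1921: 22 days.
Residual: 101 days.
Total: 467 days.
467 mod 7 = 5, so 5 days before Saturday is Monday.

Monday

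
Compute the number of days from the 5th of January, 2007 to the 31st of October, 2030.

From January 5, 2007 to January 5, 2030: 23 years, of which 6 contain a Feb 29 — 17×365 + 6×366 = 8401 days.
January 2030: 31 − 5 = 26 days remain.
Then February 2030 (28), March (31), April (30), May (31), June (30), July (31), August (31), September (30): 28 + 31 + 30 + 31 + 30 + 31 + 31 + 30 = 242 days.
October 1–31, 2030: 31 days.
Residual: 299 days.
Total: 8700 days.

8700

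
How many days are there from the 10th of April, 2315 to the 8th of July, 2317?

April 2315: 30 − 10 = 20 days remain.
Then 26 full months totalling 792 days.
July 1–8, 2317: 8 days.
Total: 20 + 792 + 8 = 820 days.

820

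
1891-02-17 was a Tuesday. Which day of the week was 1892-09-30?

Friday

Day-of-year of February 17, 1891: 48.
Day-of-year of September 30, 1892: 274.
1891 has 365 days, so 365 − 48 = 317 days remain in 1891.
Total: 317 + 274 = 591 days.
591 mod 7 = 3, so 3 days after Tuesday is Friday.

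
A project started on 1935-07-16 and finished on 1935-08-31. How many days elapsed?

July 1935: 31 − 16 = 15 days remain.
August 1–31, 1935: 31 days.
Total: 15 + 31 = 46 days.

46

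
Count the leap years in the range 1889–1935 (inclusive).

10

Years divisible by 4 in [1889, 1935]: 1892, 1896, 1900, 1904, 1908, 1912, 1916, 1920, 1924, 1928, 1932.
Of these, 1900 is divisible by 100 but not 400, so not leap.
Leap years: 11 − 1 = 10.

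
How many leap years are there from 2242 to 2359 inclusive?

28

Years divisible by 4: 2244, 2248, …, 2356 — 29 in all.
Of these, 2300 is divisible by 100 but not 400, so not leap.
Leap years: 29 − 1 = 28.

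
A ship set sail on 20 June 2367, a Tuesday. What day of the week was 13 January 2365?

Wednesday

Count forward from the earlier date (January 13, 2365) to the later (June 20, 2367):
Day-of-year of January 13, 2365: 13.
Day-of-year of June 20, 2367: 171.
2365 has 365 days, so 365 − 13 = 352 days remain in 2365.
Full years: 2366: 365. Sum = 365.
Total: 352 + 365 + 171 = 888 days.
888 mod 7 = 6, so 6 days before Tuesday is Wednesday.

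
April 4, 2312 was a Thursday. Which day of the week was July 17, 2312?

April 2312: 30 − 4 = 26 days remain.
Then May (31), June (30): 31 + 30 = 61 days.
July 1–17, 2312: 17 days.
Total: 26 + 61 + 17 = 104 days.
104 mod 7 = 6, so 6 days after Thursday is Wednesday.

Wednesday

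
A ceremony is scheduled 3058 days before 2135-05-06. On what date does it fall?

2126-12-21

Count 3058 days before May 6, 2135:
Day-of-year of December 21, 2126: 355.
Day-of-year of May 6, 2135: 126.
2126 has 365 days, so 365 − 355 = 10 days remain in 2126.
Full years 2127–2134: 6 common + 2 leap = 6×365 + 2×366 = 2922 days.
Total: 10 + 2922 + 126 = 3058 days.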